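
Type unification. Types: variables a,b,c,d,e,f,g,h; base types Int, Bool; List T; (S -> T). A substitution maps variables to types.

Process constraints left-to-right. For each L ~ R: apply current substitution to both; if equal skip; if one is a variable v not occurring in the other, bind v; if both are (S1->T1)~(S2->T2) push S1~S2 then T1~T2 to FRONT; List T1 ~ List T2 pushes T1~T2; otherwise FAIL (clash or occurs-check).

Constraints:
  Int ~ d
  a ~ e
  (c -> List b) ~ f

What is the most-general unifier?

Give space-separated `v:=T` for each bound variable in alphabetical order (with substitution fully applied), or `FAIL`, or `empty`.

step 1: unify Int ~ d  [subst: {-} | 2 pending]
  bind d := Int
step 2: unify a ~ e  [subst: {d:=Int} | 1 pending]
  bind a := e
step 3: unify (c -> List b) ~ f  [subst: {d:=Int, a:=e} | 0 pending]
  bind f := (c -> List b)

Answer: a:=e d:=Int f:=(c -> List b)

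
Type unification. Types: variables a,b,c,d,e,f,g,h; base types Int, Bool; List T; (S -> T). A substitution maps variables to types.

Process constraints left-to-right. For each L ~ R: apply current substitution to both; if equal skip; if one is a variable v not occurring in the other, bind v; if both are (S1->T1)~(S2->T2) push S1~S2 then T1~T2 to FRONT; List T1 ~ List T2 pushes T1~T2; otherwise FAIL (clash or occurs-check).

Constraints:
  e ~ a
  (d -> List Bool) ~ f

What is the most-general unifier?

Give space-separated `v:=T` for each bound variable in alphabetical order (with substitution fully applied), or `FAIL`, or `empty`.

Answer: e:=a f:=(d -> List Bool)

Derivation:
step 1: unify e ~ a  [subst: {-} | 1 pending]
  bind e := a
step 2: unify (d -> List Bool) ~ f  [subst: {e:=a} | 0 pending]
  bind f := (d -> List Bool)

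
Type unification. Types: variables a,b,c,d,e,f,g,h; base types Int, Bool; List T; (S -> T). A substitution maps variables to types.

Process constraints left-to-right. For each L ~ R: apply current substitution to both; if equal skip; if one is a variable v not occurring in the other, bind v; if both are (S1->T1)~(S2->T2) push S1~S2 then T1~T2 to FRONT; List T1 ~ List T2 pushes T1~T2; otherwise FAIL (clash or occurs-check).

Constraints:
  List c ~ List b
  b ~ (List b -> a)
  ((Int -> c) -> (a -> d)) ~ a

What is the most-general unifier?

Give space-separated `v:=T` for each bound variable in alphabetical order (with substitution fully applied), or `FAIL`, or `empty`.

Answer: FAIL

Derivation:
step 1: unify List c ~ List b  [subst: {-} | 2 pending]
  -> decompose List: push c~b
step 2: unify c ~ b  [subst: {-} | 2 pending]
  bind c := b
step 3: unify b ~ (List b -> a)  [subst: {c:=b} | 1 pending]
  occurs-check fail: b in (List b -> a)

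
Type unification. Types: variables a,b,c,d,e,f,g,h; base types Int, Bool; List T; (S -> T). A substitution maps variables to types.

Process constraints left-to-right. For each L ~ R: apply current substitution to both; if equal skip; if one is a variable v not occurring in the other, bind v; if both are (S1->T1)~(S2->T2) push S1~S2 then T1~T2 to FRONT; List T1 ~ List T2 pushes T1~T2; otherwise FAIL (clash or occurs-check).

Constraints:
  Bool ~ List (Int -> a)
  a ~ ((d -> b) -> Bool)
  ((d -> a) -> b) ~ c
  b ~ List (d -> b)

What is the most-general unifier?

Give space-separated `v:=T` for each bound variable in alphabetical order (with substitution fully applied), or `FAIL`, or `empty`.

Answer: FAIL

Derivation:
step 1: unify Bool ~ List (Int -> a)  [subst: {-} | 3 pending]
  clash: Bool vs List (Int -> a)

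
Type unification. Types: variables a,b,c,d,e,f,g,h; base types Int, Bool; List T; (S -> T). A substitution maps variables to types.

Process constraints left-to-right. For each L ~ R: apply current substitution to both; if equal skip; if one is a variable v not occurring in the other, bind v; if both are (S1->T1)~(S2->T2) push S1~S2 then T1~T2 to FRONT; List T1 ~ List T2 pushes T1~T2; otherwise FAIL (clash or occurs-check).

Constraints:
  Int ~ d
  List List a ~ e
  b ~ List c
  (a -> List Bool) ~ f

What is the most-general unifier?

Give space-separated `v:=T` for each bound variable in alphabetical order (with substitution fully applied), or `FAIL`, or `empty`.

step 1: unify Int ~ d  [subst: {-} | 3 pending]
  bind d := Int
step 2: unify List List a ~ e  [subst: {d:=Int} | 2 pending]
  bind e := List List a
step 3: unify b ~ List c  [subst: {d:=Int, e:=List List a} | 1 pending]
  bind b := List c
step 4: unify (a -> List Bool) ~ f  [subst: {d:=Int, e:=List List a, b:=List c} | 0 pending]
  bind f := (a -> List Bool)

Answer: b:=List c d:=Int e:=List List a f:=(a -> List Bool)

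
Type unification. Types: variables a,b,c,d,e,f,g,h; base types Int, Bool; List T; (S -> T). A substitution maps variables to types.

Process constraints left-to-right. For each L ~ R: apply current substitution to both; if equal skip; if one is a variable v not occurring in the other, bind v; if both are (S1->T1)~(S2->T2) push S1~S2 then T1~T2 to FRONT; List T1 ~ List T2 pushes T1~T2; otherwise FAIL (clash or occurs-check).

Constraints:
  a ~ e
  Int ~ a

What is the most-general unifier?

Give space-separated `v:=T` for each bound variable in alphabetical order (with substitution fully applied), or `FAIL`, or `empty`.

step 1: unify a ~ e  [subst: {-} | 1 pending]
  bind a := e
step 2: unify Int ~ e  [subst: {a:=e} | 0 pending]
  bind e := Int

Answer: a:=Int e:=Int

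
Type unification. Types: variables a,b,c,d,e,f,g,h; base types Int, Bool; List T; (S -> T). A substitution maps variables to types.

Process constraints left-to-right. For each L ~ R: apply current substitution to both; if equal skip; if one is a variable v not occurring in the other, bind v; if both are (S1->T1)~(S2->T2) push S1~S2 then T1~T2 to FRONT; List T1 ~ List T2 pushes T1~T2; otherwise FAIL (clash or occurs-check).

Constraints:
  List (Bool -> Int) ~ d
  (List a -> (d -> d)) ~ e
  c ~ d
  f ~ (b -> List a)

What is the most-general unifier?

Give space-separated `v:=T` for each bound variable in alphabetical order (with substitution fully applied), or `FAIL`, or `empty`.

Answer: c:=List (Bool -> Int) d:=List (Bool -> Int) e:=(List a -> (List (Bool -> Int) -> List (Bool -> Int))) f:=(b -> List a)

Derivation:
step 1: unify List (Bool -> Int) ~ d  [subst: {-} | 3 pending]
  bind d := List (Bool -> Int)
step 2: unify (List a -> (List (Bool -> Int) -> List (Bool -> Int))) ~ e  [subst: {d:=List (Bool -> Int)} | 2 pending]
  bind e := (List a -> (List (Bool -> Int) -> List (Bool -> Int)))
step 3: unify c ~ List (Bool -> Int)  [subst: {d:=List (Bool -> Int), e:=(List a -> (List (Bool -> Int) -> List (Bool -> Int)))} | 1 pending]
  bind c := List (Bool -> Int)
step 4: unify f ~ (b -> List a)  [subst: {d:=List (Bool -> Int), e:=(List a -> (List (Bool -> Int) -> List (Bool -> Int))), c:=List (Bool -> Int)} | 0 pending]
  bind f := (b -> List a)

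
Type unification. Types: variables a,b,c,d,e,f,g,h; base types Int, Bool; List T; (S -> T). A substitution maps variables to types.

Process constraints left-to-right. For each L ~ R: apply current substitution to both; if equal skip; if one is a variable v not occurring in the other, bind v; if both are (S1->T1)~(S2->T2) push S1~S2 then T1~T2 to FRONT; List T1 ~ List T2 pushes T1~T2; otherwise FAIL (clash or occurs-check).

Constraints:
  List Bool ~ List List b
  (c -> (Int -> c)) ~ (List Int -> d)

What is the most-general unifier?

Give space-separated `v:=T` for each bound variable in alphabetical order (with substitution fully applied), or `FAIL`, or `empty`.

Answer: FAIL

Derivation:
step 1: unify List Bool ~ List List b  [subst: {-} | 1 pending]
  -> decompose List: push Bool~List b
step 2: unify Bool ~ List b  [subst: {-} | 1 pending]
  clash: Bool vs List b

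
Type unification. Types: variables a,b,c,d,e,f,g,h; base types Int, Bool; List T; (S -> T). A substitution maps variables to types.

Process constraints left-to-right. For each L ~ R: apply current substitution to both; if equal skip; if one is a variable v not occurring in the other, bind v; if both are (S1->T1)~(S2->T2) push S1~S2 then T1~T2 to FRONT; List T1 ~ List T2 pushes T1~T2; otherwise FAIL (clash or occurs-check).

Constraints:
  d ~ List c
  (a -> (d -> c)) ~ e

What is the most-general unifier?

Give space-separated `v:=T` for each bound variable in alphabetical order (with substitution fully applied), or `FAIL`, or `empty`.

Answer: d:=List c e:=(a -> (List c -> c))

Derivation:
step 1: unify d ~ List c  [subst: {-} | 1 pending]
  bind d := List c
step 2: unify (a -> (List c -> c)) ~ e  [subst: {d:=List c} | 0 pending]
  bind e := (a -> (List c -> c))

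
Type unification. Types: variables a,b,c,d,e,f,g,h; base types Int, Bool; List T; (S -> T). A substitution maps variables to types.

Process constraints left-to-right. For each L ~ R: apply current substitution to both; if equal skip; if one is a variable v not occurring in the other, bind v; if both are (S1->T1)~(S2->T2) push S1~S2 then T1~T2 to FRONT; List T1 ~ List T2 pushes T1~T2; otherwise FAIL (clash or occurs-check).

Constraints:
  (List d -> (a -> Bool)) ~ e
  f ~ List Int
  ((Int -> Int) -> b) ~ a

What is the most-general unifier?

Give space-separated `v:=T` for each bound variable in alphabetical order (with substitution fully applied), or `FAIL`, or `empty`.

step 1: unify (List d -> (a -> Bool)) ~ e  [subst: {-} | 2 pending]
  bind e := (List d -> (a -> Bool))
step 2: unify f ~ List Int  [subst: {e:=(List d -> (a -> Bool))} | 1 pending]
  bind f := List Int
step 3: unify ((Int -> Int) -> b) ~ a  [subst: {e:=(List d -> (a -> Bool)), f:=List Int} | 0 pending]
  bind a := ((Int -> Int) -> b)

Answer: a:=((Int -> Int) -> b) e:=(List d -> (((Int -> Int) -> b) -> Bool)) f:=List Int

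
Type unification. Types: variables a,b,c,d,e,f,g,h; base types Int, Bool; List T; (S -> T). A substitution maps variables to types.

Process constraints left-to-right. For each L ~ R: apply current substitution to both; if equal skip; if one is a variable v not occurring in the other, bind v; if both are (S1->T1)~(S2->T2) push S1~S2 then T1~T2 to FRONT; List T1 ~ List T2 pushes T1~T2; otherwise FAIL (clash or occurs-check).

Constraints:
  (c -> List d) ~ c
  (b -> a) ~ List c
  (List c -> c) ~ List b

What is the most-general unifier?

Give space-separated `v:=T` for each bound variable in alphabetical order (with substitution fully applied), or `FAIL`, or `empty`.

Answer: FAIL

Derivation:
step 1: unify (c -> List d) ~ c  [subst: {-} | 2 pending]
  occurs-check fail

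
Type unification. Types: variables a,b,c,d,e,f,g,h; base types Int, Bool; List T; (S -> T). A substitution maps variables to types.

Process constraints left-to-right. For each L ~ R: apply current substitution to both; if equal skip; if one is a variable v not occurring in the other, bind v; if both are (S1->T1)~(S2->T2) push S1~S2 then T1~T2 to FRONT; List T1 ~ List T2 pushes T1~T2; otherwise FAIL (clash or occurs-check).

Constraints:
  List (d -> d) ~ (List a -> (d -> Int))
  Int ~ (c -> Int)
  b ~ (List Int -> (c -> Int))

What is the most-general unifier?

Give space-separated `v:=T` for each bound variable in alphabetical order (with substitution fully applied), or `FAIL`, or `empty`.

Answer: FAIL

Derivation:
step 1: unify List (d -> d) ~ (List a -> (d -> Int))  [subst: {-} | 2 pending]
  clash: List (d -> d) vs (List a -> (d -> Int))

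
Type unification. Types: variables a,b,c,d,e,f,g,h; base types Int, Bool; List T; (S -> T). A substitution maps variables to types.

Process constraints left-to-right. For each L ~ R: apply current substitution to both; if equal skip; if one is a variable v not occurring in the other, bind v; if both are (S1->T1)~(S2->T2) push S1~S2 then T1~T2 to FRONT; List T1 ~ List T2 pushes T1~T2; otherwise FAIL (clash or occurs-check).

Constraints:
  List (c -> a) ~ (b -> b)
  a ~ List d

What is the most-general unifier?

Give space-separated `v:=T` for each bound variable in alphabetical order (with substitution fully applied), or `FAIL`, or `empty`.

Answer: FAIL

Derivation:
step 1: unify List (c -> a) ~ (b -> b)  [subst: {-} | 1 pending]
  clash: List (c -> a) vs (b -> b)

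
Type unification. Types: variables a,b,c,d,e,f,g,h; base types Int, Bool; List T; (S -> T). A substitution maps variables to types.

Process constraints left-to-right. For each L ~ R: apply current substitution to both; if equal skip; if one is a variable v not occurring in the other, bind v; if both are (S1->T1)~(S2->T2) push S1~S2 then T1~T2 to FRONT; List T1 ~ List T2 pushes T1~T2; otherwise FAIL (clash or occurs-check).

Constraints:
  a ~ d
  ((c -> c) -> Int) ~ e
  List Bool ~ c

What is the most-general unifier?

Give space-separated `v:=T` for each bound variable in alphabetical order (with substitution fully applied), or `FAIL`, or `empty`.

step 1: unify a ~ d  [subst: {-} | 2 pending]
  bind a := d
step 2: unify ((c -> c) -> Int) ~ e  [subst: {a:=d} | 1 pending]
  bind e := ((c -> c) -> Int)
step 3: unify List Bool ~ c  [subst: {a:=d, e:=((c -> c) -> Int)} | 0 pending]
  bind c := List Bool

Answer: a:=d c:=List Bool e:=((List Bool -> List Bool) -> Int)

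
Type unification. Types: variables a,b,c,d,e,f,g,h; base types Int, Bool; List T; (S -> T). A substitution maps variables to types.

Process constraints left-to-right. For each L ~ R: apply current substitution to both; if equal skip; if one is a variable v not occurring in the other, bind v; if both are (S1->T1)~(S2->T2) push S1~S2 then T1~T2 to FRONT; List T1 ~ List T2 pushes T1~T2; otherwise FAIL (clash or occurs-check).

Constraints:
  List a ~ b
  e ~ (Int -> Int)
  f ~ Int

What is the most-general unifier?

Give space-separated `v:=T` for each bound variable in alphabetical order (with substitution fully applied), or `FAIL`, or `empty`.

Answer: b:=List a e:=(Int -> Int) f:=Int

Derivation:
step 1: unify List a ~ b  [subst: {-} | 2 pending]
  bind b := List a
step 2: unify e ~ (Int -> Int)  [subst: {b:=List a} | 1 pending]
  bind e := (Int -> Int)
step 3: unify f ~ Int  [subst: {b:=List a, e:=(Int -> Int)} | 0 pending]
  bind f := Int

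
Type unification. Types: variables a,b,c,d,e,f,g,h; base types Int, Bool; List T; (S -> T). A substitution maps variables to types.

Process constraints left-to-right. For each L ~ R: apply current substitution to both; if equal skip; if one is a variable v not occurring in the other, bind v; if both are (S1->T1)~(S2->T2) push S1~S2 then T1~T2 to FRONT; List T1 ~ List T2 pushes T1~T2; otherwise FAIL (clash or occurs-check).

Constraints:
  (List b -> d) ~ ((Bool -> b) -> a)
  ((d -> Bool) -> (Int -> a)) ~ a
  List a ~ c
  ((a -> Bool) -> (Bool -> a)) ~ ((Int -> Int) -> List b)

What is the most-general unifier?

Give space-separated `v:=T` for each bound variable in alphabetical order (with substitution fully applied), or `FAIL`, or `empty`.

step 1: unify (List b -> d) ~ ((Bool -> b) -> a)  [subst: {-} | 3 pending]
  -> decompose arrow: push List b~(Bool -> b), d~a
step 2: unify List b ~ (Bool -> b)  [subst: {-} | 4 pending]
  clash: List b vs (Bool -> b)

Answer: FAIL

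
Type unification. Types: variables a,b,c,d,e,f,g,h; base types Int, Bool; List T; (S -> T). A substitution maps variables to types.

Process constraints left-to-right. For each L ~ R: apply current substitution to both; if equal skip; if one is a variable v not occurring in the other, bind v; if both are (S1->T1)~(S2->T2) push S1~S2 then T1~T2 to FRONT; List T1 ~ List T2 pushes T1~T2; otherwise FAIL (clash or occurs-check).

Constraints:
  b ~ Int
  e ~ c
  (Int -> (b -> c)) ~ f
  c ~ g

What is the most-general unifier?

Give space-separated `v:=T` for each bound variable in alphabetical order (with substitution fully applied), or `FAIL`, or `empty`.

step 1: unify b ~ Int  [subst: {-} | 3 pending]
  bind b := Int
step 2: unify e ~ c  [subst: {b:=Int} | 2 pending]
  bind e := c
step 3: unify (Int -> (Int -> c)) ~ f  [subst: {b:=Int, e:=c} | 1 pending]
  bind f := (Int -> (Int -> c))
step 4: unify c ~ g  [subst: {b:=Int, e:=c, f:=(Int -> (Int -> c))} | 0 pending]
  bind c := g

Answer: b:=Int c:=g e:=g f:=(Int -> (Int -> g))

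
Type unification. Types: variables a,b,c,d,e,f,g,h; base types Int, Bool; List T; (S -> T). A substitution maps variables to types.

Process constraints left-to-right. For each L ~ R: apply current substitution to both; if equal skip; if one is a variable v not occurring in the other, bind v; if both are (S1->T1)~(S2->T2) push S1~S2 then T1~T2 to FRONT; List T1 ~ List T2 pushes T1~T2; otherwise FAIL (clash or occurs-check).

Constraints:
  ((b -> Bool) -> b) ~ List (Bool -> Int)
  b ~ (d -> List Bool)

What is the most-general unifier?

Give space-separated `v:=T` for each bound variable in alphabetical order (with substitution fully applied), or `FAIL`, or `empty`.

step 1: unify ((b -> Bool) -> b) ~ List (Bool -> Int)  [subst: {-} | 1 pending]
  clash: ((b -> Bool) -> b) vs List (Bool -> Int)

Answer: FAIL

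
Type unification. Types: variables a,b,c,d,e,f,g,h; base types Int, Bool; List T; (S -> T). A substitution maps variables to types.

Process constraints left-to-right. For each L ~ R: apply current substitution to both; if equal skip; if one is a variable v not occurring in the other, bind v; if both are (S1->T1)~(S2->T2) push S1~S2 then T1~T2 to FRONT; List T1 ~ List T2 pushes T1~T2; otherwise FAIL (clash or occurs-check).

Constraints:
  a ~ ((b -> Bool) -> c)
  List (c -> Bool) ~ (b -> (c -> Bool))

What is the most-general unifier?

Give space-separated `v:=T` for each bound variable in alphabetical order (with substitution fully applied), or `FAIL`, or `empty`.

Answer: FAIL

Derivation:
step 1: unify a ~ ((b -> Bool) -> c)  [subst: {-} | 1 pending]
  bind a := ((b -> Bool) -> c)
step 2: unify List (c -> Bool) ~ (b -> (c -> Bool))  [subst: {a:=((b -> Bool) -> c)} | 0 pending]
  clash: List (c -> Bool) vs (b -> (c -> Bool))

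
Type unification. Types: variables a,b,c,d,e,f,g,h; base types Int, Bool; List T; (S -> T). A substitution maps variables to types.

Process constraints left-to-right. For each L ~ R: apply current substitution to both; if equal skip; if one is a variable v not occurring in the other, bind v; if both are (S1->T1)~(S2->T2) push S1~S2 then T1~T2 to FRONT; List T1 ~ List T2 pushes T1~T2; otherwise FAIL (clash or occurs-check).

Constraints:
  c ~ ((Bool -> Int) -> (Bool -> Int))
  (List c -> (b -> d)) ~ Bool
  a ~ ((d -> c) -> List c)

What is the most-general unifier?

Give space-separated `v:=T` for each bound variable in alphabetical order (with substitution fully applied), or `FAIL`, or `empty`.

Answer: FAIL

Derivation:
step 1: unify c ~ ((Bool -> Int) -> (Bool -> Int))  [subst: {-} | 2 pending]
  bind c := ((Bool -> Int) -> (Bool -> Int))
step 2: unify (List ((Bool -> Int) -> (Bool -> Int)) -> (b -> d)) ~ Bool  [subst: {c:=((Bool -> Int) -> (Bool -> Int))} | 1 pending]
  clash: (List ((Bool -> Int) -> (Bool -> Int)) -> (b -> d)) vs Bool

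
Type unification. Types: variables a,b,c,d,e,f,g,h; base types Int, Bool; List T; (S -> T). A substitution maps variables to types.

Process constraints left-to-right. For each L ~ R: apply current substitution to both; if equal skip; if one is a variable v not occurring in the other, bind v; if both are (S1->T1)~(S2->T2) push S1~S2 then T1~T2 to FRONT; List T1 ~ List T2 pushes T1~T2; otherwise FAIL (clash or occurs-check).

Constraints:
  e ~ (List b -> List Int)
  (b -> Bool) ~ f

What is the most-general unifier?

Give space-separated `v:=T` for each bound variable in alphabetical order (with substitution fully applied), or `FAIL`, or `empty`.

Answer: e:=(List b -> List Int) f:=(b -> Bool)

Derivation:
step 1: unify e ~ (List b -> List Int)  [subst: {-} | 1 pending]
  bind e := (List b -> List Int)
step 2: unify (b -> Bool) ~ f  [subst: {e:=(List b -> List Int)} | 0 pending]
  bind f := (b -> Bool)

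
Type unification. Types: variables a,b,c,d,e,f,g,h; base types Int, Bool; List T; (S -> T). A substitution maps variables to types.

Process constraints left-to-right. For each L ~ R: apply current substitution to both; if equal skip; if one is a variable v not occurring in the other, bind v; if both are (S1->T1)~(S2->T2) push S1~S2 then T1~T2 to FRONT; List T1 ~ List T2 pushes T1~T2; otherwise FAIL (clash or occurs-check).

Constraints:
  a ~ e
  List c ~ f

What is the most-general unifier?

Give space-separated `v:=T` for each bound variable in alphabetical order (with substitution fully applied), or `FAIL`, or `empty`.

Answer: a:=e f:=List c

Derivation:
step 1: unify a ~ e  [subst: {-} | 1 pending]
  bind a := e
step 2: unify List c ~ f  [subst: {a:=e} | 0 pending]
  bind f := List c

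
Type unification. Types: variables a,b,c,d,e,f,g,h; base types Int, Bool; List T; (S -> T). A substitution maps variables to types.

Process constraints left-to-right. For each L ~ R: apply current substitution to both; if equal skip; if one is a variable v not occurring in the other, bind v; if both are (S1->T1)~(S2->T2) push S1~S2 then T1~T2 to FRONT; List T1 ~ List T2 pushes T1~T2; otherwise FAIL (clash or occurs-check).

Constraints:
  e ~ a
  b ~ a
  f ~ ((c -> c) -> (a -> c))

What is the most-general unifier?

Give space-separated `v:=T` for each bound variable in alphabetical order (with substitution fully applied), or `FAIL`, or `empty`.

Answer: b:=a e:=a f:=((c -> c) -> (a -> c))

Derivation:
step 1: unify e ~ a  [subst: {-} | 2 pending]
  bind e := a
step 2: unify b ~ a  [subst: {e:=a} | 1 pending]
  bind b := a
step 3: unify f ~ ((c -> c) -> (a -> c))  [subst: {e:=a, b:=a} | 0 pending]
  bind f := ((c -> c) -> (a -> c))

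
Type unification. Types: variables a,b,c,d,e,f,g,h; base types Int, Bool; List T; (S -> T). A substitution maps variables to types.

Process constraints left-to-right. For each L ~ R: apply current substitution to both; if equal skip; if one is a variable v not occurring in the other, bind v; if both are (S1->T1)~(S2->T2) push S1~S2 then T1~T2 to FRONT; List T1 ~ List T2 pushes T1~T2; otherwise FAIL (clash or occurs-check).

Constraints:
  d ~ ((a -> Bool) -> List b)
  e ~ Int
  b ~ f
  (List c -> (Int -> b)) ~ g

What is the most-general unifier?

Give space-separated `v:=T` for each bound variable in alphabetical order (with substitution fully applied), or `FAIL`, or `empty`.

Answer: b:=f d:=((a -> Bool) -> List f) e:=Int g:=(List c -> (Int -> f))

Derivation:
step 1: unify d ~ ((a -> Bool) -> List b)  [subst: {-} | 3 pending]
  bind d := ((a -> Bool) -> List b)
step 2: unify e ~ Int  [subst: {d:=((a -> Bool) -> List b)} | 2 pending]
  bind e := Int
step 3: unify b ~ f  [subst: {d:=((a -> Bool) -> List b), e:=Int} | 1 pending]
  bind b := f
step 4: unify (List c -> (Int -> f)) ~ g  [subst: {d:=((a -> Bool) -> List b), e:=Int, b:=f} | 0 pending]
  bind g := (List c -> (Int -> f))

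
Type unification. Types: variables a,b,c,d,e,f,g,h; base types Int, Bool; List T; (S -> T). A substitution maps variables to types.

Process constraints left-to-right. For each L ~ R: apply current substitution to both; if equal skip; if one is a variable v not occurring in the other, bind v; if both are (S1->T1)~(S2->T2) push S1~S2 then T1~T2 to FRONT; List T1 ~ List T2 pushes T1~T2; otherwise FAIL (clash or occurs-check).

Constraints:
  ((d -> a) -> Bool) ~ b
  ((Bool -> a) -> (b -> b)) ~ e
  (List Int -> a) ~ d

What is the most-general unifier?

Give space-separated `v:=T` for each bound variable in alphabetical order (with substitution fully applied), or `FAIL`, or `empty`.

Answer: b:=(((List Int -> a) -> a) -> Bool) d:=(List Int -> a) e:=((Bool -> a) -> ((((List Int -> a) -> a) -> Bool) -> (((List Int -> a) -> a) -> Bool)))

Derivation:
step 1: unify ((d -> a) -> Bool) ~ b  [subst: {-} | 2 pending]
  bind b := ((d -> a) -> Bool)
step 2: unify ((Bool -> a) -> (((d -> a) -> Bool) -> ((d -> a) -> Bool))) ~ e  [subst: {b:=((d -> a) -> Bool)} | 1 pending]
  bind e := ((Bool -> a) -> (((d -> a) -> Bool) -> ((d -> a) -> Bool)))
step 3: unify (List Int -> a) ~ d  [subst: {b:=((d -> a) -> Bool), e:=((Bool -> a) -> (((d -> a) -> Bool) -> ((d -> a) -> Bool)))} | 0 pending]
  bind d := (List Int -> a)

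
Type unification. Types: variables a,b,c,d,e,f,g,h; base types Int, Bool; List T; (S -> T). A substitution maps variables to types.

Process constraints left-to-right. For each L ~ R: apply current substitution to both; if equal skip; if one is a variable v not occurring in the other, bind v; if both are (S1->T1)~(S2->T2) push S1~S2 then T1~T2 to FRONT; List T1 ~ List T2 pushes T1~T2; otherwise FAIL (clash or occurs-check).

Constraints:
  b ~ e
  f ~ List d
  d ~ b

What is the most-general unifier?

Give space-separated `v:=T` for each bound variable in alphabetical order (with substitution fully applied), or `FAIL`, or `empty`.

Answer: b:=e d:=e f:=List e

Derivation:
step 1: unify b ~ e  [subst: {-} | 2 pending]
  bind b := e
step 2: unify f ~ List d  [subst: {b:=e} | 1 pending]
  bind f := List d
step 3: unify d ~ e  [subst: {b:=e, f:=List d} | 0 pending]
  bind d := e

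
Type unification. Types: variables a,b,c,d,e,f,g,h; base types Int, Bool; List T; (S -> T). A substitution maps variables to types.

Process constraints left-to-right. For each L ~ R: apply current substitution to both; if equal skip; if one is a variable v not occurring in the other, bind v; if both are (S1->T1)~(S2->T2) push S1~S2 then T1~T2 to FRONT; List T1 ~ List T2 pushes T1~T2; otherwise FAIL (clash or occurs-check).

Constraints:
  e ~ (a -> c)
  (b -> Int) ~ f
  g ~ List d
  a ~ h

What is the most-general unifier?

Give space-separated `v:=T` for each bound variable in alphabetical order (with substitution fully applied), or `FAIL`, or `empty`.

Answer: a:=h e:=(h -> c) f:=(b -> Int) g:=List d

Derivation:
step 1: unify e ~ (a -> c)  [subst: {-} | 3 pending]
  bind e := (a -> c)
step 2: unify (b -> Int) ~ f  [subst: {e:=(a -> c)} | 2 pending]
  bind f := (b -> Int)
step 3: unify g ~ List d  [subst: {e:=(a -> c), f:=(b -> Int)} | 1 pending]
  bind g := List d
step 4: unify a ~ h  [subst: {e:=(a -> c), f:=(b -> Int), g:=List d} | 0 pending]
  bind a := h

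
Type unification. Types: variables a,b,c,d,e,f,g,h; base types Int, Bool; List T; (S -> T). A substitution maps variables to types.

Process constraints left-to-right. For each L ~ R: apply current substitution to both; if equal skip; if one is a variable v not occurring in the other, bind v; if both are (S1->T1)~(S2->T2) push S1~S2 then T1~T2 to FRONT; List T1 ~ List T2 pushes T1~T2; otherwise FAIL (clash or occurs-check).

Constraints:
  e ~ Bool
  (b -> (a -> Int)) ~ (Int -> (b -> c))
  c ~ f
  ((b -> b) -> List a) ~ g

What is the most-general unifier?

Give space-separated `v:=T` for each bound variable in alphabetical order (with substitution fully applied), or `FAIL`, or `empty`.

Answer: a:=Int b:=Int c:=Int e:=Bool f:=Int g:=((Int -> Int) -> List Int)

Derivation:
step 1: unify e ~ Bool  [subst: {-} | 3 pending]
  bind e := Bool
step 2: unify (b -> (a -> Int)) ~ (Int -> (b -> c))  [subst: {e:=Bool} | 2 pending]
  -> decompose arrow: push b~Int, (a -> Int)~(b -> c)
step 3: unify b ~ Int  [subst: {e:=Bool} | 3 pending]
  bind b := Int
step 4: unify (a -> Int) ~ (Int -> c)  [subst: {e:=Bool, b:=Int} | 2 pending]
  -> decompose arrow: push a~Int, Int~c
step 5: unify a ~ Int  [subst: {e:=Bool, b:=Int} | 3 pending]
  bind a := Int
step 6: unify Int ~ c  [subst: {e:=Bool, b:=Int, a:=Int} | 2 pending]
  bind c := Int
step 7: unify Int ~ f  [subst: {e:=Bool, b:=Int, a:=Int, c:=Int} | 1 pending]
  bind f := Int
step 8: unify ((Int -> Int) -> List Int) ~ g  [subst: {e:=Bool, b:=Int, a:=Int, c:=Int, f:=Int} | 0 pending]
  bind g := ((Int -> Int) -> List Int)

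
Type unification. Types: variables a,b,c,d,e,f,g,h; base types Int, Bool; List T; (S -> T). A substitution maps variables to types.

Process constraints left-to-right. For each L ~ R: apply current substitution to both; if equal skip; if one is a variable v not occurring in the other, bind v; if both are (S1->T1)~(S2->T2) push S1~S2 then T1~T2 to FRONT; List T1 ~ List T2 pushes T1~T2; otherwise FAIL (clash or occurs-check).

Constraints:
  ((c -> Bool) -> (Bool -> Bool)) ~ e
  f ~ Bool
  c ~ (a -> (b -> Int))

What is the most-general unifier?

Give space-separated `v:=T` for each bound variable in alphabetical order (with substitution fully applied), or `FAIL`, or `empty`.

Answer: c:=(a -> (b -> Int)) e:=(((a -> (b -> Int)) -> Bool) -> (Bool -> Bool)) f:=Bool

Derivation:
step 1: unify ((c -> Bool) -> (Bool -> Bool)) ~ e  [subst: {-} | 2 pending]
  bind e := ((c -> Bool) -> (Bool -> Bool))
step 2: unify f ~ Bool  [subst: {e:=((c -> Bool) -> (Bool -> Bool))} | 1 pending]
  bind f := Bool
step 3: unify c ~ (a -> (b -> Int))  [subst: {e:=((c -> Bool) -> (Bool -> Bool)), f:=Bool} | 0 pending]
  bind c := (a -> (b -> Int))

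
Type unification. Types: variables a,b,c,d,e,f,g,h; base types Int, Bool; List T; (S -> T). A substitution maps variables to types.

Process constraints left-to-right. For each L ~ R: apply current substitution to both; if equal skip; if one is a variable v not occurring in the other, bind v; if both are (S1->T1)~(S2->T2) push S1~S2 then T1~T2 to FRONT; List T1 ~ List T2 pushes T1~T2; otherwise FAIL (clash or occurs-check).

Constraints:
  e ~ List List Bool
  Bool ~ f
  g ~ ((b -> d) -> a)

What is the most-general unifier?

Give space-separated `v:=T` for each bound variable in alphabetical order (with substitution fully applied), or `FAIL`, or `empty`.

step 1: unify e ~ List List Bool  [subst: {-} | 2 pending]
  bind e := List List Bool
step 2: unify Bool ~ f  [subst: {e:=List List Bool} | 1 pending]
  bind f := Bool
step 3: unify g ~ ((b -> d) -> a)  [subst: {e:=List List Bool, f:=Bool} | 0 pending]
  bind g := ((b -> d) -> a)

Answer: e:=List List Bool f:=Bool g:=((b -> d) -> a)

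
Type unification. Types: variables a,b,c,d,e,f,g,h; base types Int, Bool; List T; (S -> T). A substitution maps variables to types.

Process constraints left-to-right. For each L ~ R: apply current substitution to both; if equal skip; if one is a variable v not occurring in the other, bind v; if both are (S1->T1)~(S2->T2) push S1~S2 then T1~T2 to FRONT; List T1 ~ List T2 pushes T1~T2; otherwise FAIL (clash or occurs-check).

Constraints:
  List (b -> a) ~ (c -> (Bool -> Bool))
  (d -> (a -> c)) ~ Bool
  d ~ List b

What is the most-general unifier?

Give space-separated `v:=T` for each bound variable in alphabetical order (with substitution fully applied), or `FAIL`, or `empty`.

step 1: unify List (b -> a) ~ (c -> (Bool -> Bool))  [subst: {-} | 2 pending]
  clash: List (b -> a) vs (c -> (Bool -> Bool))

Answer: FAIL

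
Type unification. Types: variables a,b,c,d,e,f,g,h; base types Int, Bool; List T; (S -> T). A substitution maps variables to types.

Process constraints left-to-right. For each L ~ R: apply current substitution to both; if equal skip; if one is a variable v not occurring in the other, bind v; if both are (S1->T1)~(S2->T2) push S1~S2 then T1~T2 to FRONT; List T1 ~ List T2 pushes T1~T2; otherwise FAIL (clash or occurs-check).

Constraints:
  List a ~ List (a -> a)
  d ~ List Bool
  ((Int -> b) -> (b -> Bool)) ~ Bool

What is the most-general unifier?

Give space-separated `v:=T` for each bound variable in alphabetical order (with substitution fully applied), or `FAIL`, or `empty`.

Answer: FAIL

Derivation:
step 1: unify List a ~ List (a -> a)  [subst: {-} | 2 pending]
  -> decompose List: push a~(a -> a)
step 2: unify a ~ (a -> a)  [subst: {-} | 2 pending]
  occurs-check fail: a in (a -> a)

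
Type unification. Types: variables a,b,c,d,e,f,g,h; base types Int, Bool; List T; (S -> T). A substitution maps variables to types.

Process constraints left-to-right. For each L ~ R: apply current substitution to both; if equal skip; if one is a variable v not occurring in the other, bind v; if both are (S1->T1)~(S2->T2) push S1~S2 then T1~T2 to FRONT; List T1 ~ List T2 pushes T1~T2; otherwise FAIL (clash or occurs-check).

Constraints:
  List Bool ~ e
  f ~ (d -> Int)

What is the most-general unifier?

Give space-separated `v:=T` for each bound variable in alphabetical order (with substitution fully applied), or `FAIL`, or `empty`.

step 1: unify List Bool ~ e  [subst: {-} | 1 pending]
  bind e := List Bool
step 2: unify f ~ (d -> Int)  [subst: {e:=List Bool} | 0 pending]
  bind f := (d -> Int)

Answer: e:=List Bool f:=(d -> Int)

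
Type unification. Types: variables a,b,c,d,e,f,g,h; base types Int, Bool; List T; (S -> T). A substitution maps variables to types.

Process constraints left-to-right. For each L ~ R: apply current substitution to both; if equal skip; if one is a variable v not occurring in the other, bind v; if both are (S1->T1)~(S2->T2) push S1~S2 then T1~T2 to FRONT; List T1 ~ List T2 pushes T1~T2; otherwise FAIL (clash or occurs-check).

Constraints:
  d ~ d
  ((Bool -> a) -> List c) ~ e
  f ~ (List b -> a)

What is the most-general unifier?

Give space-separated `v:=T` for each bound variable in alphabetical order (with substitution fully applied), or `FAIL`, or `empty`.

step 1: unify d ~ d  [subst: {-} | 2 pending]
  -> identical, skip
step 2: unify ((Bool -> a) -> List c) ~ e  [subst: {-} | 1 pending]
  bind e := ((Bool -> a) -> List c)
step 3: unify f ~ (List b -> a)  [subst: {e:=((Bool -> a) -> List c)} | 0 pending]
  bind f := (List b -> a)

Answer: e:=((Bool -> a) -> List c) f:=(List b -> a)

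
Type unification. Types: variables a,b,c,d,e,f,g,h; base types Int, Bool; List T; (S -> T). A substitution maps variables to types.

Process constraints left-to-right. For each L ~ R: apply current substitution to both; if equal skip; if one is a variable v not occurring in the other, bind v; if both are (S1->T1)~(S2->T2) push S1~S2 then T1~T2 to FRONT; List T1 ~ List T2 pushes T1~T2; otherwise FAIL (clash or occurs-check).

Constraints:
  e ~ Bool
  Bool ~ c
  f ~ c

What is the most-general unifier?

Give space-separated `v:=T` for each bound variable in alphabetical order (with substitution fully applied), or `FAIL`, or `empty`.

step 1: unify e ~ Bool  [subst: {-} | 2 pending]
  bind e := Bool
step 2: unify Bool ~ c  [subst: {e:=Bool} | 1 pending]
  bind c := Bool
step 3: unify f ~ Bool  [subst: {e:=Bool, c:=Bool} | 0 pending]
  bind f := Bool

Answer: c:=Bool e:=Bool f:=Bool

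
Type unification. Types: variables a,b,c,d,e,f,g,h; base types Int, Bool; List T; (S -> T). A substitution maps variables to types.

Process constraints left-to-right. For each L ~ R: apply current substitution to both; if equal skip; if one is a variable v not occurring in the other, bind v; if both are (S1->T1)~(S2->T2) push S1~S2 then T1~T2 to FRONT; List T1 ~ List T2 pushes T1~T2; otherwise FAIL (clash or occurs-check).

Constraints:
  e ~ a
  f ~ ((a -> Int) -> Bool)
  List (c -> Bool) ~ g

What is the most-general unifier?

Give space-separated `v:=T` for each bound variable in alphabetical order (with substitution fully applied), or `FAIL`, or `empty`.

Answer: e:=a f:=((a -> Int) -> Bool) g:=List (c -> Bool)

Derivation:
step 1: unify e ~ a  [subst: {-} | 2 pending]
  bind e := a
step 2: unify f ~ ((a -> Int) -> Bool)  [subst: {e:=a} | 1 pending]
  bind f := ((a -> Int) -> Bool)
step 3: unify List (c -> Bool) ~ g  [subst: {e:=a, f:=((a -> Int) -> Bool)} | 0 pending]
  bind g := List (c -> Bool)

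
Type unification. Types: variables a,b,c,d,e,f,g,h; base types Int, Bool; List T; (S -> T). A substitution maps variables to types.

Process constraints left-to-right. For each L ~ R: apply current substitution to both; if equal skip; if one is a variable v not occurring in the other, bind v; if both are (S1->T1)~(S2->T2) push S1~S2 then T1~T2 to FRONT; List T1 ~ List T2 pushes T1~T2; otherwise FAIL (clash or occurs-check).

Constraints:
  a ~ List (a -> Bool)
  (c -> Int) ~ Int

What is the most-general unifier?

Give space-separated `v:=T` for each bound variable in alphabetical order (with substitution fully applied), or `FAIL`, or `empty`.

Answer: FAIL

Derivation:
step 1: unify a ~ List (a -> Bool)  [subst: {-} | 1 pending]
  occurs-check fail: a in List (a -> Bool)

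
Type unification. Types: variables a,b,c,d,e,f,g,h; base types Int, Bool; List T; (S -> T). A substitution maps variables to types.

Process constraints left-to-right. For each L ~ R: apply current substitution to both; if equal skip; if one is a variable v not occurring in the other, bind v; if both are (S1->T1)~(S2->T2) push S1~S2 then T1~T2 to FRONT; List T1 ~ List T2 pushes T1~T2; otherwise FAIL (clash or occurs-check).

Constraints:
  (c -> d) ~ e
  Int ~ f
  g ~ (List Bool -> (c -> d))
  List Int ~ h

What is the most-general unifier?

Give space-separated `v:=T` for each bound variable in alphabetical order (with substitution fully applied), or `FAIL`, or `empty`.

step 1: unify (c -> d) ~ e  [subst: {-} | 3 pending]
  bind e := (c -> d)
step 2: unify Int ~ f  [subst: {e:=(c -> d)} | 2 pending]
  bind f := Int
step 3: unify g ~ (List Bool -> (c -> d))  [subst: {e:=(c -> d), f:=Int} | 1 pending]
  bind g := (List Bool -> (c -> d))
step 4: unify List Int ~ h  [subst: {e:=(c -> d), f:=Int, g:=(List Bool -> (c -> d))} | 0 pending]
  bind h := List Int

Answer: e:=(c -> d) f:=Int g:=(List Bool -> (c -> d)) h:=List Int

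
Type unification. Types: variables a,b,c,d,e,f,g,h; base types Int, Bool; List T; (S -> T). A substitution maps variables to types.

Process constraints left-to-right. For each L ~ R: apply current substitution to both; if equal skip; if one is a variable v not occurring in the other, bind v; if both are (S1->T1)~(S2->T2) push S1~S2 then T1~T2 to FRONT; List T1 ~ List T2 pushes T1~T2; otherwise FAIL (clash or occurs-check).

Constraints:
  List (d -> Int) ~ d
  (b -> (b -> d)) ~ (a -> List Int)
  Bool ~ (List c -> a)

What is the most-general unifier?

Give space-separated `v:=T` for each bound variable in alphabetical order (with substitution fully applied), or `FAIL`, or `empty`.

step 1: unify List (d -> Int) ~ d  [subst: {-} | 2 pending]
  occurs-check fail

Answer: FAIL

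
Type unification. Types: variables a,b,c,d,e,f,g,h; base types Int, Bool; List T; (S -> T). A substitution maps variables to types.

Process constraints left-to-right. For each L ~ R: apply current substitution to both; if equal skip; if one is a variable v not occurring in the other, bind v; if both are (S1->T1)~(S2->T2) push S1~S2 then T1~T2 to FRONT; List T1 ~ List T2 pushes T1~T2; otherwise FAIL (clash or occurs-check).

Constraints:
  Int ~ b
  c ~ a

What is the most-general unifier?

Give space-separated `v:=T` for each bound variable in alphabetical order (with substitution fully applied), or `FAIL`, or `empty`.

step 1: unify Int ~ b  [subst: {-} | 1 pending]
  bind b := Int
step 2: unify c ~ a  [subst: {b:=Int} | 0 pending]
  bind c := a

Answer: b:=Int c:=a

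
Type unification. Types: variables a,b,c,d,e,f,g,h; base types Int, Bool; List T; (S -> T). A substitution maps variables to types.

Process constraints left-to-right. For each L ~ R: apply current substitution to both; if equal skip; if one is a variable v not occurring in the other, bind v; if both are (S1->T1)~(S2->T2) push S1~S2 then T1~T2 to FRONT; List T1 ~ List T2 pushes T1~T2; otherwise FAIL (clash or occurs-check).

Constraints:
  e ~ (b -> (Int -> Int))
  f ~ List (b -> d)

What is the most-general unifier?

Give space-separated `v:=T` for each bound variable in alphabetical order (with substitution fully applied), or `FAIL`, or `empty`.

step 1: unify e ~ (b -> (Int -> Int))  [subst: {-} | 1 pending]
  bind e := (b -> (Int -> Int))
step 2: unify f ~ List (b -> d)  [subst: {e:=(b -> (Int -> Int))} | 0 pending]
  bind f := List (b -> d)

Answer: e:=(b -> (Int -> Int)) f:=List (b -> d)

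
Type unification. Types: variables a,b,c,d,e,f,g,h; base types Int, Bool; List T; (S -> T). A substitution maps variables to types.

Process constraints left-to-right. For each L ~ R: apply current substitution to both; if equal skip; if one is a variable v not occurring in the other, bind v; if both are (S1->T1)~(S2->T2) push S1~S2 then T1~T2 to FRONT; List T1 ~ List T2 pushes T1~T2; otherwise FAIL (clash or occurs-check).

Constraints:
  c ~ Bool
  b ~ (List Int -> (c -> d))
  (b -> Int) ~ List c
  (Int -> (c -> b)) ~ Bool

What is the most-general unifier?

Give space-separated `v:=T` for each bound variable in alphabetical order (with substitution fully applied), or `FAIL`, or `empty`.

step 1: unify c ~ Bool  [subst: {-} | 3 pending]
  bind c := Bool
step 2: unify b ~ (List Int -> (Bool -> d))  [subst: {c:=Bool} | 2 pending]
  bind b := (List Int -> (Bool -> d))
step 3: unify ((List Int -> (Bool -> d)) -> Int) ~ List Bool  [subst: {c:=Bool, b:=(List Int -> (Bool -> d))} | 1 pending]
  clash: ((List Int -> (Bool -> d)) -> Int) vs List Bool

Answer: FAIL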